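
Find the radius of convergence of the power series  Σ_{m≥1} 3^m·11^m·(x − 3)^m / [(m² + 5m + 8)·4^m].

The ratio of consecutive coefficients is [(m² + 5m + 8)/((m+1)² + 5(m+1) + 8)] · 3·11/4 → 33/4.
Thus R = 1/(33/4) = 4/33.

R = 4/33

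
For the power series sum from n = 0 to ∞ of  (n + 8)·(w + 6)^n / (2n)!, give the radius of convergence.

Apply the ratio test: |a_{n+1}| / |a_n| = ((n+1) + 8)/(n + 8) · 1/[(2n+1)·(2n+2)], which tends to 0 as n → ∞.
Since the limit is 0 < 1 for every w, the series converges on all of ℝ and R = ∞.

R = ∞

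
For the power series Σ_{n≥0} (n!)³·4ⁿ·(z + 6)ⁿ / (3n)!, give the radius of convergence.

The ratio of consecutive coefficients is (n+1)³/[(3n+1)·(3n+2)·(3n+3)] · 4 → 4/27.
Hence the series converges for |z + 6| < 1/(4/27) = 27/4, so the radius of convergence is 27/4.

R = 27/4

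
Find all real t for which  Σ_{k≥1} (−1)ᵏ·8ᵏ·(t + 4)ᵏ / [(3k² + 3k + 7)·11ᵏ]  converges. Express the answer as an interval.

Ratio test: |a_{k+1}/a_k| = [(3k² + 3k + 7)/(3(k+1)² + 3(k+1) + 7)] · 8/11 → 8/11 as k → ∞.
Hence the series converges for |t + 4| < 1/(8/11) = 11/8, so the radius of convergence is 11/8.
Endpoint t = -21/8: the series is dominated by a constant times Σ 1/k², which converges (p = 2 > 1).
Check t = -43/8: the terms are on the order of 1/k², so the series converges absolutely by comparison with the p-series (p = 2 > 1).

[-43/8, -21/8]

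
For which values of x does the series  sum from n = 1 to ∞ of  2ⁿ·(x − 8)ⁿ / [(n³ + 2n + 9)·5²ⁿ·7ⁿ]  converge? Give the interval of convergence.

[-159/2, 191/2]

Ratio test: |a_{n+1}/a_n| = [(n³ + 2n + 9)/((n+1)³ + 2(n+1) + 9)] · 2/(25·7) → 2/175 as n → ∞.
The series converges when 2/175 · |x − 8| < 1, giving R = 175/2.
Check x = 191/2: absolute convergence follows by limit comparison with Σ 1/n³.
When x = -159/2, absolute convergence follows by limit comparison with Σ 1/n³.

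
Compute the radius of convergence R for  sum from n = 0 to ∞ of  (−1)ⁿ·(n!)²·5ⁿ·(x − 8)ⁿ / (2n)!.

Ratio test: |a_{n+1}/a_n| = (n+1)²/[(2n+1)·(2n+2)] · 5 → 5/4 as n → ∞.
The series converges when 5/4 · |x − 8| < 1, giving R = 4/5.

R = 4/5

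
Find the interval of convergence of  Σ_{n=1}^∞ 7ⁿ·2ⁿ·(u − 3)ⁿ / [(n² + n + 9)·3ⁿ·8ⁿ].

The ratio of consecutive coefficients is [(n² + n + 9)/((n+1)² + (n+1) + 9)] · 7·2/(3·8) → 7/12.
The series converges when 7/12 · |u − 3| < 1, giving R = 12/7.
Check u = 33/7: the terms are on the order of 1/n², so the series converges absolutely by comparison with the p-series (p = 2 > 1).
Check u = 9/7: absolute convergence follows by limit comparison with Σ 1/n².

[9/7, 33/7]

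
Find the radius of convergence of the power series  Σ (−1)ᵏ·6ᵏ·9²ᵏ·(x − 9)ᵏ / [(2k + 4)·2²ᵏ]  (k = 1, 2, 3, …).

By the ratio test, |a_{k+1}/a_k| = [(2k + 4)/(2(k+1) + 4)] · 6·81/4 → 243/2.
Thus R = 1/(243/2) = 2/243.

R = 2/243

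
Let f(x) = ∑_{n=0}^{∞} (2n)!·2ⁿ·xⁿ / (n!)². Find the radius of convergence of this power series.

Ratio test: |a_{n+1}/a_n| = (2n+1)·(2n+2)/(n+1)² · 2 → 8 as n → ∞.
Hence the series converges for |x| < 1/(8) = 1/8, so the radius of convergence is 1/8.

R = 1/8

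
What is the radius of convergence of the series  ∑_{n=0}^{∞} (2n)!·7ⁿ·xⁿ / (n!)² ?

R = 1/28

By the ratio test, |a_{n+1}/a_n| = (2n+1)·(2n+2)/(n+1)² · 7 → 28.
The series converges when 28 · |x| < 1, giving R = 1/28.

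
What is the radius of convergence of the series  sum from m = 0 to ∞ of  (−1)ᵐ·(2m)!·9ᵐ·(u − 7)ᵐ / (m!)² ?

R = 1/36

The ratio of consecutive coefficients is (2m+1)·(2m+2)/(m+1)² · 9 → 36.
The series converges when 36 · |u − 7| < 1, giving R = 1/36.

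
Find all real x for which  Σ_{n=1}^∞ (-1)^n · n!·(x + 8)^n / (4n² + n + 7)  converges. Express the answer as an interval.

By the ratio test, |a_{n+1}/a_n| = (n+1) · (4n² + n + 7)/(4(n+1)² + (n+1) + 7) → ∞.
Since the ratio → ∞, the series diverges for every x ≠ -8, and R = 0.

{-8}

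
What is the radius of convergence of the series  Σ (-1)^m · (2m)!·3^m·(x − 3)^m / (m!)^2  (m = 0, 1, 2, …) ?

By the ratio test, |a_{m+1}/a_m| = (2m+1)·(2m+2)/(m+1)² · 3 → 12.
Hence the series converges for |x − 3| < 1/(12) = 1/12, so the radius of convergence is 1/12.

R = 1/12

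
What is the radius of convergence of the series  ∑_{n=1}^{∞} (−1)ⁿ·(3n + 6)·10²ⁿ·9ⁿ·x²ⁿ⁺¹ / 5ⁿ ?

R = √5/30

By the ratio test, |a_{n+1}/a_n| = [(3(n+1) + 6)/(3n + 6)] · 100·9/5 → 180.
Successive powers of x differ by 2, so the series converges when |x|² · 180 < 1, i.e. |x| < √(1/180). So R = √5/30.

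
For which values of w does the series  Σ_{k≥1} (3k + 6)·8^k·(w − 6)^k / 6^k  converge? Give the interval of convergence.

(21/4, 27/4)

The ratio of consecutive coefficients is [(3(k+1) + 6)/(3k + 6)] · 8/6 → 4/3.
Hence the series converges for |w − 6| < 1/(4/3) = 3/4, so the radius of convergence is 3/4.
At w = 27/4: the terms have absolute value of order k, which does not tend to 0, so the series diverges by the divergence test.
Check w = 21/4: the terms do not tend to 0, so the series diverges.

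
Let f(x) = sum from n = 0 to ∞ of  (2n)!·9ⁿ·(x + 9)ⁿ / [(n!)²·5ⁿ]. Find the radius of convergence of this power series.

Apply the ratio test: |a_{n+1}| / |a_n| = (2n+1)·(2n+2)/(n+1)² · 9/5, which tends to 36/5 as n → ∞.
Thus R = 1/(36/5) = 5/36.

R = 5/36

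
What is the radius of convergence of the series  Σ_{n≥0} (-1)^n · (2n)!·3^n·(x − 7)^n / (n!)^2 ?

Apply the ratio test: |a_{n+1}| / |a_n| = (2n+1)·(2n+2)/(n+1)² · 3, which tends to 12 as n → ∞.
The series converges when 12 · |x − 7| < 1, giving R = 1/12.

R = 1/12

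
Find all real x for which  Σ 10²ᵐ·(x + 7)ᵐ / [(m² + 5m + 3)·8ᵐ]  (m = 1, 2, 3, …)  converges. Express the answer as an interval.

Ratio test: |a_{m+1}/a_m| = [(m² + 5m + 3)/((m+1)² + 5(m+1) + 3)] · 100/8 → 25/2 as m → ∞.
Thus R = 1/(25/2) = 2/25.
When x = -173/25, absolute convergence follows by limit comparison with Σ 1/m².
When x = -177/25, the series is dominated by a constant times Σ 1/m², which converges (p = 2 > 1).

[-177/25, -173/25]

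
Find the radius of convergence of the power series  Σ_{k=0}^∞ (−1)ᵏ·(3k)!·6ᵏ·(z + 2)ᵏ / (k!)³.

By the ratio test, |a_{k+1}/a_k| = (3k+1)·(3k+2)·(3k+3)/(k+1)³ · 6 → 162.
Hence the series converges for |z + 2| < 1/(162) = 1/162, so the radius of convergence is 1/162.

R = 1/162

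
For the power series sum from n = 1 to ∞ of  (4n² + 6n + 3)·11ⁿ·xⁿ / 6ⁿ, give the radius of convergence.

By the ratio test, |a_{n+1}/a_n| = [(4(n+1)² + 6(n+1) + 3)/(4n² + 6n + 3)] · 11/6 → 11/6.
Convergence for |x| · 11/6 < 1, i.e. |x| < 6/11. So R = 6/11.

R = 6/11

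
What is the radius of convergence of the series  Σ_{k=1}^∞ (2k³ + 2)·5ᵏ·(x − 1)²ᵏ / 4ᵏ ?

R = 2√5/5

By the ratio test, |a_{k+1}/a_k| = [(2(k+1)³ + 2)/(2k³ + 2)] · 5/4 → 5/4.
Writing y = (x − 1)², the series in y has radius 4/5, so |x − 1| < √(4/5) and R = 2√5/5.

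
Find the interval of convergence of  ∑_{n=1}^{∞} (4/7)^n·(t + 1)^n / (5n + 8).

Apply the ratio test: |a_{n+1}| / |a_n| = [(5n + 8)/(5(n+1) + 8)] · 4/7, which tends to 4/7 as n → ∞.
Hence the series converges for |t + 1| < 1/(4/7) = 7/4, so the radius of convergence is 7/4.
Check t = 3/4: comparison with the harmonic series Σ 1/n shows the series diverges.
Check t = -11/4: the terms alternate in sign and decrease monotonically to 0 in absolute value (size ~ c/n), so the alternating series test gives convergence.

[-11/4, 3/4)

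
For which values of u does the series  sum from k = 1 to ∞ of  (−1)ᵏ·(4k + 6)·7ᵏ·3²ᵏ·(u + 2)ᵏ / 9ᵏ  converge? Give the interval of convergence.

(-15/7, -13/7)

By the ratio test, |a_{k+1}/a_k| = [(4(k+1) + 6)/(4k + 6)] · 7·9/9 → 7.
The series converges when 7 · |u + 2| < 1, giving R = 1/7.
Endpoint u = -13/7: the terms have absolute value of order k, which does not tend to 0, so the series diverges by the divergence test.
When u = -15/7, the k-th term does not approach 0; divergence by the term test.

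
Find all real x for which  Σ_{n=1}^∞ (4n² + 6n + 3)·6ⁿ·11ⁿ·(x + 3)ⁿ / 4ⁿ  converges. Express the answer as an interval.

(-101/33, -97/33)

Ratio test: |a_{n+1}/a_n| = [(4(n+1)² + 6(n+1) + 3)/(4n² + 6n + 3)] · 6·11/4 → 33/2 as n → ∞.
Thus R = 1/(33/2) = 2/33.
Check x = -97/33: the n-th term does not approach 0; divergence by the term test.
Check x = -101/33: the terms have absolute value of order n², which does not tend to 0, so the series diverges by the divergence test.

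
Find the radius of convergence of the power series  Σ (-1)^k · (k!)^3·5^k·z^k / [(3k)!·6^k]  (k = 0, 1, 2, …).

Apply the ratio test: |a_{k+1}| / |a_k| = (k+1)³/[(3k+1)·(3k+2)·(3k+3)] · 5/6, which tends to 5/162 as k → ∞.
Convergence for |z| · 5/162 < 1, i.e. |z| < 162/5. So R = 162/5.

R = 162/5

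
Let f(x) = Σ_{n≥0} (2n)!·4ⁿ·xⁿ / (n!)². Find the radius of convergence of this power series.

Apply the ratio test: |a_{n+1}| / |a_n| = (2n+1)·(2n+2)/(n+1)² · 4, which tends to 16 as n → ∞.
The series converges when 16 · |x| < 1, giving R = 1/16.

R = 1/16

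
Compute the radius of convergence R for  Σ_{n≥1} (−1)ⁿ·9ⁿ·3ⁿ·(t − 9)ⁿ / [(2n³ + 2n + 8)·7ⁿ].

R = 7/27

By the ratio test, |a_{n+1}/a_n| = [(2n³ + 2n + 8)/(2(n+1)³ + 2(n+1) + 8)] · 9·3/7 → 27/7.
Thus R = 1/(27/7) = 7/27.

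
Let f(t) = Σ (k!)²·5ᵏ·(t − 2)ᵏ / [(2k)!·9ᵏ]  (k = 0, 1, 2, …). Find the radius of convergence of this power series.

R = 36/5

The ratio of consecutive coefficients is (k+1)²/[(2k+1)·(2k+2)] · 5/9 → 5/36.
Convergence for |t − 2| · 5/36 < 1, i.e. |t − 2| < 36/5. So R = 36/5.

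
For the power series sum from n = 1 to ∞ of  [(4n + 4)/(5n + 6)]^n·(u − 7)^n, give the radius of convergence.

Root test: |a_n|^(1/n) = (4n + 4)/(5n + 6) → 4/5.
The series converges when 4/5 · |u − 7| < 1, giving R = 5/4.

R = 5/4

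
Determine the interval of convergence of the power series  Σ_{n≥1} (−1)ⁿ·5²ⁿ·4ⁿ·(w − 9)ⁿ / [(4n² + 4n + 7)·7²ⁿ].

[851/100, 949/100]

Ratio test: |a_{n+1}/a_n| = [(4n² + 4n + 7)/(4(n+1)² + 4(n+1) + 7)] · 25·4/49 → 100/49 as n → ∞.
Thus R = 1/(100/49) = 49/100.
When w = 949/100, absolute convergence follows by limit comparison with Σ 1/n².
Check w = 851/100: the series is dominated by a constant times Σ 1/n², which converges (p = 2 > 1).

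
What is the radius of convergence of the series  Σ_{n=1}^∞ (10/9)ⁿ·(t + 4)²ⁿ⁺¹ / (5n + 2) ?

By the ratio test, |a_{n+1}/a_n| = [(5n + 2)/(5(n+1) + 2)] · 10/9 → 10/9.
Writing y = (t + 4)², the series in y has radius 9/10, so |t + 4| < √(9/10) and R = 3√10/10.

R = 3√10/10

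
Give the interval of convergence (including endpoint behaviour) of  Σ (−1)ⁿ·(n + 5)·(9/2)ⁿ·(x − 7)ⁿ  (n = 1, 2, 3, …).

(61/9, 65/9)

Apply the ratio test: |a_{n+1}| / |a_n| = [((n+1) + 5)/(n + 5)] · 9/2, which tends to 9/2 as n → ∞.
The series converges when 9/2 · |x − 7| < 1, giving R = 2/9.
At x = 65/9: the terms have absolute value of order n, which does not tend to 0, so the series diverges by the divergence test.
When x = 61/9, the terms do not tend to 0, so the series diverges.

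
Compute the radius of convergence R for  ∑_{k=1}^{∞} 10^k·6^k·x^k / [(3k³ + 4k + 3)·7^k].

Ratio test: |a_{k+1}/a_k| = [(3k³ + 4k + 3)/(3(k+1)³ + 4(k+1) + 3)] · 10·6/7 → 60/7 as k → ∞.
Convergence for |x| · 60/7 < 1, i.e. |x| < 7/60. So R = 7/60.

R = 7/60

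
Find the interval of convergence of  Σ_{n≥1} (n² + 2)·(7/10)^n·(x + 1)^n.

(-17/7, 3/7)

Ratio test: |a_{n+1}/a_n| = [((n+1)² + 2)/(n² + 2)] · 7/10 → 7/10 as n → ∞.
Hence the series converges for |x + 1| < 1/(7/10) = 10/7, so the radius of convergence is 10/7.
At x = 3/7: the terms have absolute value of order n², which does not tend to 0, so the series diverges by the divergence test.
Check x = -17/7: the terms do not tend to 0, so the series diverges.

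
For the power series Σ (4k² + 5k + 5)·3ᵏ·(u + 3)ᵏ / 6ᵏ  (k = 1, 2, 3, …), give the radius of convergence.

Apply the ratio test: |a_{k+1}| / |a_k| = [(4(k+1)² + 5(k+1) + 5)/(4k² + 5k + 5)] · 3/6, which tends to 1/2 as k → ∞.
The series converges when 1/2 · |u + 3| < 1, giving R = 2.

R = 2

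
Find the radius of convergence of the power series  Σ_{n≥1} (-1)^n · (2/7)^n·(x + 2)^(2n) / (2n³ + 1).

R = √14/2

Ratio test: |a_{n+1}/a_n| = [(2n³ + 1)/(2(n+1)³ + 1)] · 2/7 → 2/7 as n → ∞.
Since the exponent of (x + 2) increases by 2 each term, convergence requires |x + 2|² < 7/2, hence R = √14/2.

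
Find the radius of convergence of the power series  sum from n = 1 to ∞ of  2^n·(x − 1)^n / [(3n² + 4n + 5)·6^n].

Ratio test: |a_{n+1}/a_n| = [(3n² + 4n + 5)/(3(n+1)² + 4(n+1) + 5)] · 2/6 → 1/3 as n → ∞.
Convergence for |x − 1| · 1/3 < 1, i.e. |x − 1| < 3. So R = 3.

R = 3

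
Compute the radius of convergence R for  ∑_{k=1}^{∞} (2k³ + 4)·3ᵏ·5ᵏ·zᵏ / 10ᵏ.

R = 2/3

The ratio of consecutive coefficients is [(2(k+1)³ + 4)/(2k³ + 4)] · 3·5/10 → 3/2.
Hence the series converges for |z| < 1/(3/2) = 2/3, so the radius of convergence is 2/3.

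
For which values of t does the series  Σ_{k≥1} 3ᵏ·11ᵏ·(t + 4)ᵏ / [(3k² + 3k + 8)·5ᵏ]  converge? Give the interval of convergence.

[-137/33, -127/33]

The ratio of consecutive coefficients is [(3k² + 3k + 8)/(3(k+1)² + 3(k+1) + 8)] · 3·11/5 → 33/5.
The series converges when 33/5 · |t + 4| < 1, giving R = 5/33.
When t = -127/33, absolute convergence follows by limit comparison with Σ 1/k².
Endpoint t = -137/33: the terms are on the order of 1/k², so the series converges absolutely by comparison with the p-series (p = 2 > 1).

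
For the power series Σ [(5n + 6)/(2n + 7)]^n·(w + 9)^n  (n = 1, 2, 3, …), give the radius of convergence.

R = 2/5

Applying the root test, |a_n|^(1/n) = (5n + 6)/(2n + 7) → 5/2.
The series converges when 5/2 · |w + 9| < 1, giving R = 2/5.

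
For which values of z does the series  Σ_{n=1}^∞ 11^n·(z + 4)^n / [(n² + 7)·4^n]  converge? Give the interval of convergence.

By the ratio test, |a_{n+1}/a_n| = [(n² + 7)/((n+1)² + 7)] · 11/4 → 11/4.
The series converges when 11/4 · |z + 4| < 1, giving R = 4/11.
Check z = -40/11: absolute convergence follows by limit comparison with Σ 1/n².
At z = -48/11: the series is dominated by a constant times Σ 1/n², which converges (p = 2 > 1).

[-48/11, -40/11]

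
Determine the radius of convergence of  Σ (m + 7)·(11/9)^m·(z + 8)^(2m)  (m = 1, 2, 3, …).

Apply the ratio test: |a_{m+1}| / |a_m| = [((m+1) + 7)/(m + 7)] · 11/9, which tends to 11/9 as m → ∞.
Successive powers of (z + 8) differ by 2, so the series converges when |z + 8|² · 11/9 < 1, i.e. |z + 8| < √(9/11). So R = 3√11/11.

R = 3√11/11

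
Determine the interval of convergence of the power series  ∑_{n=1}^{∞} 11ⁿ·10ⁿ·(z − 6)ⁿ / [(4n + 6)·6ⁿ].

[327/55, 333/55)

Apply the ratio test: |a_{n+1}| / |a_n| = [(4n + 6)/(4(n+1) + 6)] · 11·10/6, which tends to 55/3 as n → ∞.
Thus R = 1/(55/3) = 3/55.
At z = 333/55: the terms are asymptotic to a nonzero constant times 1/n, so the series diverges by limit comparison with Σ 1/n.
When z = 327/55, an alternating series whose terms decrease to 0 in absolute value, so it converges by the Leibniz criterion.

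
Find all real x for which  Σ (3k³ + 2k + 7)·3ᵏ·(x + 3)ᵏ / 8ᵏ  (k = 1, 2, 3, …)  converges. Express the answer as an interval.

(-17/3, -1/3)

The ratio of consecutive coefficients is [(3(k+1)³ + 2(k+1) + 7)/(3k³ + 2k + 7)] · 3/8 → 3/8.
Convergence for |x + 3| · 3/8 < 1, i.e. |x + 3| < 8/3. So R = 8/3.
At x = -1/3: the terms do not tend to 0, so the series diverges.
Endpoint x = -17/3: the terms have absolute value of order k³, which does not tend to 0, so the series diverges by the divergence test.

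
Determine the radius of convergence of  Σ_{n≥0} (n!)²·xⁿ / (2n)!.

By the ratio test, |a_{n+1}/a_n| = (n+1)²/[(2n+1)·(2n+2)] → 1/4.
Thus R = 1/(1/4) = 4.

R = 4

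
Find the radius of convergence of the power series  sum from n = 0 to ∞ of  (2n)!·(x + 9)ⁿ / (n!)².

R = 1/4

Ratio test: |a_{n+1}/a_n| = (2n+1)·(2n+2)/(n+1)² → 4 as n → ∞.
Hence the series converges for |x + 9| < 1/(4) = 1/4, so the radius of convergence is 1/4.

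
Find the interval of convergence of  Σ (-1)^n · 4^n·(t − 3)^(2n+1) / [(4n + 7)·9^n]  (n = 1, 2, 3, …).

[3/2, 9/2]

Ratio test: |a_{n+1}/a_n| = [(4n + 7)/(4(n+1) + 7)] · 4/9 → 4/9 as n → ∞.
Writing y = (t − 3)², the series in y has radius 9/4, so |t − 3| < √(9/4) = 3/2 and R = 3/2.
When t = 9/2, convergence follows from the alternating series test (terms decrease monotonically to 0).
Check t = 3/2: the terms alternate in sign and decrease monotonically to 0 in absolute value (size ~ c/n), so the alternating series test gives convergence.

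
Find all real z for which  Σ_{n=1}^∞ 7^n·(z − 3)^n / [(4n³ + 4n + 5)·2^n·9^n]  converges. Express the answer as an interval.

[3/7, 39/7]

The ratio of consecutive coefficients is [(4n³ + 4n + 5)/(4(n+1)³ + 4(n+1) + 5)] · 7/(2·9) → 7/18.
Thus R = 1/(7/18) = 18/7.
At z = 39/7: absolute convergence follows by limit comparison with Σ 1/n³.
At z = 3/7: the series is dominated by a constant times Σ 1/n³, which converges (p = 3 > 1).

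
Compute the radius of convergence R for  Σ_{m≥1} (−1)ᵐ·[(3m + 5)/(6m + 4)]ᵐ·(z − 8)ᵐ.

R = 2

Root test: |a_m|^(1/m) = (3m + 5)/(6m + 4) → 1/2.
The series converges when 1/2 · |z − 8| < 1, giving R = 2.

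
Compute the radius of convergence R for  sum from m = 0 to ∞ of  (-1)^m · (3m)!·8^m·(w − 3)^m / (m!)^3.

R = 1/216

By the ratio test, |a_{m+1}/a_m| = (3m+1)·(3m+2)·(3m+3)/(m+1)³ · 8 → 216.
Thus R = 1/(216) = 1/216.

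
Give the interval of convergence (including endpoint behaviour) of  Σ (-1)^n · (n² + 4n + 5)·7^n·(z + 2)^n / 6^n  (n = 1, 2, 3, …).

(-20/7, -8/7)

Ratio test: |a_{n+1}/a_n| = [((n+1)² + 4(n+1) + 5)/(n² + 4n + 5)] · 7/6 → 7/6 as n → ∞.
Convergence for |z + 2| · 7/6 < 1, i.e. |z + 2| < 6/7. So R = 6/7.
Check z = -8/7: the terms do not tend to 0, so the series diverges.
Endpoint z = -20/7: the terms have absolute value of order n², which does not tend to 0, so the series diverges by the divergence test.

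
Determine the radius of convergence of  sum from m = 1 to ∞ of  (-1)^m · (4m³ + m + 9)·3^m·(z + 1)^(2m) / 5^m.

Apply the ratio test: |a_{m+1}| / |a_m| = [(4(m+1)³ + (m+1) + 9)/(4m³ + m + 9)] · 3/5, which tends to 3/5 as m → ∞.
Successive powers of (z + 1) differ by 2, so the series converges when |z + 1|² · 3/5 < 1, i.e. |z + 1| < √(5/3). So R = √15/3.

R = √15/3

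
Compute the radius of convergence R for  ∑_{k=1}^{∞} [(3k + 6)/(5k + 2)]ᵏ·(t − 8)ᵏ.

Root test: |a_k|^(1/k) = (3k + 6)/(5k + 2) → 3/5.
Hence the series converges for |t − 8| < 1/(3/5) = 5/3, so the radius of convergence is 5/3.

R = 5/3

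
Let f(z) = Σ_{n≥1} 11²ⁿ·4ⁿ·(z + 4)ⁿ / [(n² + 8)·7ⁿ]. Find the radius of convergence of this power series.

R = 7/484

By the ratio test, |a_{n+1}/a_n| = [(n² + 8)/((n+1)² + 8)] · 121·4/7 → 484/7.
Convergence for |z + 4| · 484/7 < 1, i.e. |z + 4| < 7/484. So R = 7/484.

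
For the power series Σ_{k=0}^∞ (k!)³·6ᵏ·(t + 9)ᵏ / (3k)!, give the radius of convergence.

R = 9/2

Apply the ratio test: |a_{k+1}| / |a_k| = (k+1)³/[(3k+1)·(3k+2)·(3k+3)] · 6, which tends to 2/9 as k → ∞.
The series converges when 2/9 · |t + 9| < 1, giving R = 9/2.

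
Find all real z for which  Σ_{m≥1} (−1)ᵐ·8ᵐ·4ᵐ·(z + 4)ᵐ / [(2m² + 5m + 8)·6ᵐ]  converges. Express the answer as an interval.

By the ratio test, |a_{m+1}/a_m| = [(2m² + 5m + 8)/(2(m+1)² + 5(m+1) + 8)] · 8·4/6 → 16/3.
Thus R = 1/(16/3) = 3/16.
Check z = -61/16: the terms are on the order of 1/m², so the series converges absolutely by comparison with the p-series (p = 2 > 1).
Endpoint z = -67/16: the terms are on the order of 1/m², so the series converges absolutely by comparison with the p-series (p = 2 > 1).

[-67/16, -61/16]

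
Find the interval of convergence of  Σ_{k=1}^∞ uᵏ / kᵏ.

By the Cauchy root test, |a_k|^(1/k) = 1/k → 0.
Since the k-th root of |a_k| tends to 0, the series converges for all real u; R = ∞.

(−∞, ∞)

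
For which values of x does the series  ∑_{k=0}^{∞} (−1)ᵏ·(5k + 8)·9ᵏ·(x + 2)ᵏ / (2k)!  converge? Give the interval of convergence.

The ratio of consecutive coefficients is (5(k+1) + 8)/(5k + 8) · 9 · 1/[(2k+1)·(2k+2)] → 0.
Since the limit is 0 < 1 for every x, the series converges on all of ℝ and R = ∞.

(−∞, ∞)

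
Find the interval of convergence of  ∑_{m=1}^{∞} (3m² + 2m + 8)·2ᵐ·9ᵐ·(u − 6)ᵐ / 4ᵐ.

(52/9, 56/9)

By the ratio test, |a_{m+1}/a_m| = [(3(m+1)² + 2(m+1) + 8)/(3m² + 2m + 8)] · 2·9/4 → 9/2.
The series converges when 9/2 · |u − 6| < 1, giving R = 2/9.
When u = 56/9, the terms do not tend to 0, so the series diverges.
At u = 52/9: the terms have absolute value of order m², which does not tend to 0, so the series diverges by the divergence test.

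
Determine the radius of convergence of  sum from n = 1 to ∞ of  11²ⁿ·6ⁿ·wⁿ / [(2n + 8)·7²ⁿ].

By the ratio test, |a_{n+1}/a_n| = [(2n + 8)/(2(n+1) + 8)] · 121·6/49 → 726/49.
The series converges when 726/49 · |w| < 1, giving R = 49/726.

R = 49/726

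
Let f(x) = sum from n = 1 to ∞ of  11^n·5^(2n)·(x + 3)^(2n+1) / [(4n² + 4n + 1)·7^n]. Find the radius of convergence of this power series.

R = √77/55

By the ratio test, |a_{n+1}/a_n| = [(4n² + 4n + 1)/(4(n+1)² + 4(n+1) + 1)] · 11·25/7 → 275/7.
Writing y = (x + 3)², the series in y has radius 7/275, so |x + 3| < √(7/275) and R = √77/55.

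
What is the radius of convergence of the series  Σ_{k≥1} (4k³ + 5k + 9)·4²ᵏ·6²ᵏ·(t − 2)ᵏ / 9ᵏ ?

R = 1/64

The ratio of consecutive coefficients is [(4(k+1)³ + 5(k+1) + 9)/(4k³ + 5k + 9)] · 16·36/9 → 64.
Thus R = 1/(64) = 1/64.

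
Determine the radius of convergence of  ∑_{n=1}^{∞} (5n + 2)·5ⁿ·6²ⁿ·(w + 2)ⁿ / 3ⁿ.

Ratio test: |a_{n+1}/a_n| = [(5(n+1) + 2)/(5n + 2)] · 5·36/3 → 60 as n → ∞.
Convergence for |w + 2| · 60 < 1, i.e. |w + 2| < 1/60. So R = 1/60.

R = 1/60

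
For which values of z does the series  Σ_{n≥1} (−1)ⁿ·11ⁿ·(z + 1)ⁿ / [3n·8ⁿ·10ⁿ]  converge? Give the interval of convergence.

Ratio test: |a_{n+1}/a_n| = [3n/3(n+1)] · 11/(8·10) → 11/80 as n → ∞.
Convergence for |z + 1| · 11/80 < 1, i.e. |z + 1| < 80/11. So R = 80/11.
Endpoint z = 69/11: the terms alternate in sign and decrease monotonically to 0 in absolute value (size ~ c/n), so the alternating series test gives convergence.
Check z = -91/11: comparison with the harmonic series Σ 1/n shows the series diverges.

(-91/11, 69/11]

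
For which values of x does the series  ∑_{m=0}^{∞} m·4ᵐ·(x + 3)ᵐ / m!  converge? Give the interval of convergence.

The ratio of consecutive coefficients is (m+1)/m · 4 · 1/(m+1) → 0.
The limit is 0, so the series converges for all x; R = ∞.

(−∞, ∞)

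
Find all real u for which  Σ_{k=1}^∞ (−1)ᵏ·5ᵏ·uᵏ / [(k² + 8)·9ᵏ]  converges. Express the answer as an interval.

Apply the ratio test: |a_{k+1}| / |a_k| = [(k² + 8)/((k+1)² + 8)] · 5/9, which tends to 5/9 as k → ∞.
Thus R = 1/(5/9) = 9/5.
Check u = 9/5: absolute convergence follows by limit comparison with Σ 1/k².
At u = -9/5: absolute convergence follows by limit comparison with Σ 1/k².

[-9/5, 9/5]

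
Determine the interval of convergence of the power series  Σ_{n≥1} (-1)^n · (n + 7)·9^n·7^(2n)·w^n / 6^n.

(-2/147, 2/147)

The ratio of consecutive coefficients is [((n+1) + 7)/(n + 7)] · 9·49/6 → 147/2.
The series converges when 147/2 · |w| < 1, giving R = 2/147.
At w = 2/147: the terms do not tend to 0, so the series diverges.
Check w = -2/147: the terms do not tend to 0, so the series diverges.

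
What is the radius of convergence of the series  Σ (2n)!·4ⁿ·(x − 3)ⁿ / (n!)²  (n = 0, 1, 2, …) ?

R = 1/16

Apply the ratio test: |a_{n+1}| / |a_n| = (2n+1)·(2n+2)/(n+1)² · 4, which tends to 16 as n → ∞.
Hence the series converges for |x − 3| < 1/(16) = 1/16, so the radius of convergence is 1/16.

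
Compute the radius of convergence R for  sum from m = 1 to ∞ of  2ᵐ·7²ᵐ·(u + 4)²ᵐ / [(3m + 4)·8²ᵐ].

R = 4√2/7

By the ratio test, |a_{m+1}/a_m| = [(3m + 4)/(3(m+1) + 4)] · 2·49/64 → 49/32.
Writing y = (u + 4)², the series in y has radius 32/49, so |u + 4| < √(32/49) and R = 4√2/7.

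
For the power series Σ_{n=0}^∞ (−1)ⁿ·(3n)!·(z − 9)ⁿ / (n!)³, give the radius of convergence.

Apply the ratio test: |a_{n+1}| / |a_n| = (3n+1)·(3n+2)·(3n+3)/(n+1)³, which tends to 27 as n → ∞.
Hence the series converges for |z − 9| < 1/(27) = 1/27, so the radius of convergence is 1/27.

R = 1/27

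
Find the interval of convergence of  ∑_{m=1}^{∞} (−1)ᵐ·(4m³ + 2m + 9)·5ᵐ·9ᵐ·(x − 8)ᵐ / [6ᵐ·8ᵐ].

(104/15, 136/15)

Ratio test: |a_{m+1}/a_m| = [(4(m+1)³ + 2(m+1) + 9)/(4m³ + 2m + 9)] · 5·9/(6·8) → 15/16 as m → ∞.
Convergence for |x − 8| · 15/16 < 1, i.e. |x − 8| < 16/15. So R = 16/15.
Check x = 136/15: the terms do not tend to 0, so the series diverges.
When x = 104/15, the terms do not tend to 0, so the series diverges.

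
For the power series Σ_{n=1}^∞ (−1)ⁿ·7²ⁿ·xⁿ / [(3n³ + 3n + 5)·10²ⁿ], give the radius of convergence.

R = 100/49

By the ratio test, |a_{n+1}/a_n| = [(3n³ + 3n + 5)/(3(n+1)³ + 3(n+1) + 5)] · 49/100 → 49/100.
Convergence for |x| · 49/100 < 1, i.e. |x| < 100/49. So R = 100/49.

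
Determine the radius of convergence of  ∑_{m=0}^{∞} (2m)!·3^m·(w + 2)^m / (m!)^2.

Apply the ratio test: |a_{m+1}| / |a_m| = (2m+1)·(2m+2)/(m+1)² · 3, which tends to 12 as m → ∞.
Hence the series converges for |w + 2| < 1/(12) = 1/12, so the radius of convergence is 1/12.

R = 1/12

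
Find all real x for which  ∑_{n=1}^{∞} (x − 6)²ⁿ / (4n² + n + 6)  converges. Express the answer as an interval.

[5, 7]

Ratio test: |a_{n+1}/a_n| = (4n² + n + 6)/(4(n+1)² + (n+1) + 6) → 1 as n → ∞.
Successive powers of (x − 6) differ by 2, so the series converges when |x − 6|² · 1 < 1, i.e. |x − 6| < √(1) = 1. So R = 1.
At x = 7: absolute convergence follows by limit comparison with Σ 1/n².
When x = 5, the series is dominated by a constant times Σ 1/n², which converges (p = 2 > 1).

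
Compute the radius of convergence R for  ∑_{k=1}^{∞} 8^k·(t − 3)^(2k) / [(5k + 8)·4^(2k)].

R = √2

The ratio of consecutive coefficients is [(5k + 8)/(5(k+1) + 8)] · 8/16 → 1/2.
Writing y = (t − 3)², the series in y has radius 2, so |t − 3| < √(2) and R = √2.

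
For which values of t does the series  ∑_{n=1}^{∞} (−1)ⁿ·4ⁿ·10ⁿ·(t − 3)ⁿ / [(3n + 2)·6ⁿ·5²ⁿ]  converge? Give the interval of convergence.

(-3/4, 27/4]

The ratio of consecutive coefficients is [(3n + 2)/(3(n+1) + 2)] · 4·10/(6·25) → 4/15.
Thus R = 1/(4/15) = 15/4.
At t = 27/4: an alternating series whose terms decrease to 0 in absolute value, so it converges by the Leibniz criterion.
At t = -3/4: the terms are asymptotic to a nonzero constant times 1/n, so the series diverges by limit comparison with Σ 1/n.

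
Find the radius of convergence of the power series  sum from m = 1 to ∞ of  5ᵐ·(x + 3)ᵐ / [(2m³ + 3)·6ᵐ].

R = 6/5

The ratio of consecutive coefficients is [(2m³ + 3)/(2(m+1)³ + 3)] · 5/6 → 5/6.
Hence the series converges for |x + 3| < 1/(5/6) = 6/5, so the radius of convergence is 6/5.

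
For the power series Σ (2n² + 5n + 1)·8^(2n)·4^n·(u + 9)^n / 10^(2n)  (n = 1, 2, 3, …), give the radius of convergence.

Ratio test: |a_{n+1}/a_n| = [(2(n+1)² + 5(n+1) + 1)/(2n² + 5n + 1)] · 64·4/100 → 64/25 as n → ∞.
Convergence for |u + 9| · 64/25 < 1, i.e. |u + 9| < 25/64. So R = 25/64.

R = 25/64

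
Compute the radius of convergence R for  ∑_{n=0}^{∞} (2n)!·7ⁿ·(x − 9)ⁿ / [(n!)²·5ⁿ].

R = 5/28

The ratio of consecutive coefficients is (2n+1)·(2n+2)/(n+1)² · 7/5 → 28/5.
Convergence for |x − 9| · 28/5 < 1, i.e. |x − 9| < 5/28. So R = 5/28.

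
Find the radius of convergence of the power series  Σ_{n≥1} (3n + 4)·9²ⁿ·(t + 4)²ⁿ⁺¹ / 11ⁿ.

Ratio test: |a_{n+1}/a_n| = [(3(n+1) + 4)/(3n + 4)] · 81/11 → 81/11 as n → ∞.
Successive powers of (t + 4) differ by 2, so the series converges when |t + 4|² · 81/11 < 1, i.e. |t + 4| < √(11/81). So R = √11/9.

R = √11/9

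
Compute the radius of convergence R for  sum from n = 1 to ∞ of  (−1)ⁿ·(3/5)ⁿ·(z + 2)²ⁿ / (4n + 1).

R = √15/3

Ratio test: |a_{n+1}/a_n| = [(4n + 1)/(4(n+1) + 1)] · 3/5 → 3/5 as n → ∞.
Successive powers of (z + 2) differ by 2, so the series converges when |z + 2|² · 3/5 < 1, i.e. |z + 2| < √(5/3). So R = √15/3.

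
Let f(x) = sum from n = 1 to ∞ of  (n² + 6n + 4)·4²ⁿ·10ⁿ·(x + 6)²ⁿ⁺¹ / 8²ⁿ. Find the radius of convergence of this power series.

R = √10/5

The ratio of consecutive coefficients is [((n+1)² + 6(n+1) + 4)/(n² + 6n + 4)] · 16·10/64 → 5/2.
Writing y = (x + 6)², the series in y has radius 2/5, so |x + 6| < √(2/5) and R = √10/5.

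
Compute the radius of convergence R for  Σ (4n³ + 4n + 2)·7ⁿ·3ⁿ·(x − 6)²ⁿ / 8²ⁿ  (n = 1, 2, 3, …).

Ratio test: |a_{n+1}/a_n| = [(4(n+1)³ + 4(n+1) + 2)/(4n³ + 4n + 2)] · 7·3/64 → 21/64 as n → ∞.
Successive powers of (x − 6) differ by 2, so the series converges when |x − 6|² · 21/64 < 1, i.e. |x − 6| < √(64/21). So R = 8√21/21.

R = 8√21/21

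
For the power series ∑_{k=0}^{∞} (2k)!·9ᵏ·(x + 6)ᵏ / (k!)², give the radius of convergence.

R = 1/36

By the ratio test, |a_{k+1}/a_k| = (2k+1)·(2k+2)/(k+1)² · 9 → 36.
Convergence for |x + 6| · 36 < 1, i.e. |x + 6| < 1/36. So R = 1/36.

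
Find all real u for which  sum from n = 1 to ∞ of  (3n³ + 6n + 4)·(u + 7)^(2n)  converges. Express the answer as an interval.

Apply the ratio test: |a_{n+1}| / |a_n| = (3(n+1)³ + 6(n+1) + 4)/(3n³ + 6n + 4), which tends to 1 as n → ∞.
Writing y = (u + 7)², the series in y has radius 1, so |u + 7| < √(1) = 1 and R = 1.
Check u = -6: the terms do not tend to 0, so the series diverges.
Check u = -8: the terms do not tend to 0, so the series diverges.

(-8, -6)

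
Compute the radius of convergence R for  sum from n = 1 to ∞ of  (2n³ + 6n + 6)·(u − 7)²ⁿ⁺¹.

Apply the ratio test: |a_{n+1}| / |a_n| = (2(n+1)³ + 6(n+1) + 6)/(2n³ + 6n + 6), which tends to 1 as n → ∞.
Successive powers of (u − 7) differ by 2, so the series converges when |u − 7|² · 1 < 1, i.e. |u − 7| < √(1) = 1. So R = 1.

R = 1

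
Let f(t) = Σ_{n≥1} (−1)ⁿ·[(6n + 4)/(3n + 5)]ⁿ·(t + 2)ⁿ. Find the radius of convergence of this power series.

Root test: |a_n|^(1/n) = (6n + 4)/(3n + 5) → 2.
The series converges when 2 · |t + 2| < 1, giving R = 1/2.

R = 1/2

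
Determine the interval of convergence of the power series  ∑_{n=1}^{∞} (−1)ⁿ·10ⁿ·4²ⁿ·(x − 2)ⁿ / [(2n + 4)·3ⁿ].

(317/160, 323/160]

Apply the ratio test: |a_{n+1}| / |a_n| = [(2n + 4)/(2(n+1) + 4)] · 10·16/3, which tends to 160/3 as n → ∞.
Hence the series converges for |x − 2| < 1/(160/3) = 3/160, so the radius of convergence is 3/160.
Endpoint x = 323/160: the terms alternate in sign and decrease monotonically to 0 in absolute value (size ~ c/n), so the alternating series test gives convergence.
Endpoint x = 317/160: the terms behave like c/n; limit comparison with the harmonic series gives divergence.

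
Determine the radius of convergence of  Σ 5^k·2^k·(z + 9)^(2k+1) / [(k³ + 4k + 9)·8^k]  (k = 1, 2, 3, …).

The ratio of consecutive coefficients is [(k³ + 4k + 9)/((k+1)³ + 4(k+1) + 9)] · 5·2/8 → 5/4.
Writing y = (z + 9)², the series in y has radius 4/5, so |z + 9| < √(4/5) and R = 2√5/5.

R = 2√5/5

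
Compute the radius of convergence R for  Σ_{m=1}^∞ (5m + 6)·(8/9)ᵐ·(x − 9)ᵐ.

R = 9/8

By the ratio test, |a_{m+1}/a_m| = [(5(m+1) + 6)/(5m + 6)] · 8/9 → 8/9.
Convergence for |x − 9| · 8/9 < 1, i.e. |x − 9| < 9/8. So R = 9/8.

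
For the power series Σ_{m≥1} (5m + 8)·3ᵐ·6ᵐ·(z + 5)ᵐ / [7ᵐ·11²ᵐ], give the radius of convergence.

R = 847/18

The ratio of consecutive coefficients is [(5(m+1) + 8)/(5m + 8)] · 3·6/(7·121) → 18/847.
Convergence for |z + 5| · 18/847 < 1, i.e. |z + 5| < 847/18. So R = 847/18.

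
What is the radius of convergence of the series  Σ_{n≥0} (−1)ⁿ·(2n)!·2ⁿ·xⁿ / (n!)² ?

R = 1/8

Ratio test: |a_{n+1}/a_n| = (2n+1)·(2n+2)/(n+1)² · 2 → 8 as n → ∞.
The series converges when 8 · |x| < 1, giving R = 1/8.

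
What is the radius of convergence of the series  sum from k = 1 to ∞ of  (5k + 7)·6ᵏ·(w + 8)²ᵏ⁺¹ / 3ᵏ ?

R = √2/2

Ratio test: |a_{k+1}/a_k| = [(5(k+1) + 7)/(5k + 7)] · 6/3 → 2 as k → ∞.
Writing y = (w + 8)², the series in y has radius 1/2, so |w + 8| < √(1/2) and R = √2/2.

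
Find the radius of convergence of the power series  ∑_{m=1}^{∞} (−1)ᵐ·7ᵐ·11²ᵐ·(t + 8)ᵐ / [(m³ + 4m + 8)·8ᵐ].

By the ratio test, |a_{m+1}/a_m| = [(m³ + 4m + 8)/((m+1)³ + 4(m+1) + 8)] · 7·121/8 → 847/8.
The series converges when 847/8 · |t + 8| < 1, giving R = 8/847.

R = 8/847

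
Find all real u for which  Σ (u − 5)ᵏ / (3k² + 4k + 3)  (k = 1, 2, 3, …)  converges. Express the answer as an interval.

The ratio of consecutive coefficients is (3k² + 4k + 3)/(3(k+1)² + 4(k+1) + 3) → 1.
Convergence for |u − 5| < 1, so R = 1.
Check u = 6: the series is dominated by a constant times Σ 1/k², which converges (p = 2 > 1).
At u = 4: the series is dominated by a constant times Σ 1/k², which converges (p = 2 > 1).

[4, 6]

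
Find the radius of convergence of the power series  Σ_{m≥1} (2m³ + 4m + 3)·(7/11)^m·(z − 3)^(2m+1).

R = √77/7

Apply the ratio test: |a_{m+1}| / |a_m| = [(2(m+1)³ + 4(m+1) + 3)/(2m³ + 4m + 3)] · 7/11, which tends to 7/11 as m → ∞.
Since the exponent of (z − 3) increases by 2 each term, convergence requires |z − 3|² < 11/7, hence R = √77/7.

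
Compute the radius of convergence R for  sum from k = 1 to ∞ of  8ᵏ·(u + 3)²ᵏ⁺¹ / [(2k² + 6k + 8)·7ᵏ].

Apply the ratio test: |a_{k+1}| / |a_k| = [(2k² + 6k + 8)/(2(k+1)² + 6(k+1) + 8)] · 8/7, which tends to 8/7 as k → ∞.
Writing y = (u + 3)², the series in y has radius 7/8, so |u + 3| < √(7/8) and R = √14/4.

R = √14/4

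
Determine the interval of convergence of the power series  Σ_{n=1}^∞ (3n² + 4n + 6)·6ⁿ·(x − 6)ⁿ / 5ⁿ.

The ratio of consecutive coefficients is [(3(n+1)² + 4(n+1) + 6)/(3n² + 4n + 6)] · 6/5 → 6/5.
The series converges when 6/5 · |x − 6| < 1, giving R = 5/6.
Check x = 41/6: the n-th term does not approach 0; divergence by the term test.
When x = 31/6, the n-th term does not approach 0; divergence by the term test.

(31/6, 41/6)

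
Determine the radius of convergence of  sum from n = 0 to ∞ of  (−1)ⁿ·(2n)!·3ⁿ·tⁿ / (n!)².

Apply the ratio test: |a_{n+1}| / |a_n| = (2n+1)·(2n+2)/(n+1)² · 3, which tends to 12 as n → ∞.
The series converges when 12 · |t| < 1, giving R = 1/12.

R = 1/12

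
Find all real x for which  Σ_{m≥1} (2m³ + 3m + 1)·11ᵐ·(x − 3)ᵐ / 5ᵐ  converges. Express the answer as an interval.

Apply the ratio test: |a_{m+1}| / |a_m| = [(2(m+1)³ + 3(m+1) + 1)/(2m³ + 3m + 1)] · 11/5, which tends to 11/5 as m → ∞.
The series converges when 11/5 · |x − 3| < 1, giving R = 5/11.
Endpoint x = 38/11: the terms do not tend to 0, so the series diverges.
At x = 28/11: the m-th term does not approach 0; divergence by the term test.

(28/11, 38/11)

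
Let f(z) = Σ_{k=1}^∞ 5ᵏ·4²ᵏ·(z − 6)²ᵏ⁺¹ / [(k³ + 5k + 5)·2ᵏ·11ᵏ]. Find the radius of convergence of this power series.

The ratio of consecutive coefficients is [(k³ + 5k + 5)/((k+1)³ + 5(k+1) + 5)] · 5·16/(2·11) → 40/11.
Successive powers of (z − 6) differ by 2, so the series converges when |z − 6|² · 40/11 < 1, i.e. |z − 6| < √(11/40). So R = √110/20.

R = √110/20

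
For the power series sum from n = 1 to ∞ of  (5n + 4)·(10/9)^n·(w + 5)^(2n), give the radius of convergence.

The ratio of consecutive coefficients is [(5(n+1) + 4)/(5n + 4)] · 10/9 → 10/9.
Since the exponent of (w + 5) increases by 2 each term, convergence requires |w + 5|² < 9/10, hence R = 3√10/10.

R = 3√10/10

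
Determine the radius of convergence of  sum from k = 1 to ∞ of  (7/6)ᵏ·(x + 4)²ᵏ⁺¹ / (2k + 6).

Ratio test: |a_{k+1}/a_k| = [(2k + 6)/(2(k+1) + 6)] · 7/6 → 7/6 as k → ∞.
Writing y = (x + 4)², the series in y has radius 6/7, so |x + 4| < √(6/7) and R = √42/7.

R = √42/7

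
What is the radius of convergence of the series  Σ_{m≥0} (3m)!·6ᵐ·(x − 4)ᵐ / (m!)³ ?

Apply the ratio test: |a_{m+1}| / |a_m| = (3m+1)·(3m+2)·(3m+3)/(m+1)³ · 6, which tends to 162 as m → ∞.
Hence the series converges for |x − 4| < 1/(162) = 1/162, so the radius of convergence is 1/162.

R = 1/162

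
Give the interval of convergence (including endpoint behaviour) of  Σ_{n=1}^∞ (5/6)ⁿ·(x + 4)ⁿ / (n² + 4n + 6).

[-26/5, -14/5]

Ratio test: |a_{n+1}/a_n| = [(n² + 4n + 6)/((n+1)² + 4(n+1) + 6)] · 5/6 → 5/6 as n → ∞.
Convergence for |x + 4| · 5/6 < 1, i.e. |x + 4| < 6/5. So R = 6/5.
At x = -14/5: absolute convergence follows by limit comparison with Σ 1/n².
Check x = -26/5: the terms are on the order of 1/n², so the series converges absolutely by comparison with the p-series (p = 2 > 1).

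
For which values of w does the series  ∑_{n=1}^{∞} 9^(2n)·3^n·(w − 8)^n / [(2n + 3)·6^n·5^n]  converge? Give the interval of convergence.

By the ratio test, |a_{n+1}/a_n| = [(2n + 3)/(2(n+1) + 3)] · 81·3/(6·5) → 81/10.
The series converges when 81/10 · |w − 8| < 1, giving R = 10/81.
Endpoint w = 658/81: the terms are asymptotic to a nonzero constant times 1/n, so the series diverges by limit comparison with Σ 1/n.
At w = 638/81: an alternating series whose terms decrease to 0 in absolute value, so it converges by the Leibniz criterion.

[638/81, 658/81)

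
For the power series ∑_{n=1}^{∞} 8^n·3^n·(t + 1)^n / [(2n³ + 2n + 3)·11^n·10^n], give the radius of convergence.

Ratio test: |a_{n+1}/a_n| = [(2n³ + 2n + 3)/(2(n+1)³ + 2(n+1) + 3)] · 8·3/(11·10) → 12/55 as n → ∞.
Convergence for |t + 1| · 12/55 < 1, i.e. |t + 1| < 55/12. So R = 55/12.

R = 55/12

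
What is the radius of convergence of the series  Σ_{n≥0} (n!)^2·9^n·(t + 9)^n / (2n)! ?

R = 4/9

The ratio of consecutive coefficients is (n+1)²/[(2n+1)·(2n+2)] · 9 → 9/4.
Hence the series converges for |t + 9| < 1/(9/4) = 4/9, so the radius of convergence is 4/9.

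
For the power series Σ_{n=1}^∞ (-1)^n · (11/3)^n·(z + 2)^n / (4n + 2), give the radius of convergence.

R = 3/11

Ratio test: |a_{n+1}/a_n| = [(4n + 2)/(4(n+1) + 2)] · 11/3 → 11/3 as n → ∞.
Convergence for |z + 2| · 11/3 < 1, i.e. |z + 2| < 3/11. So R = 3/11.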